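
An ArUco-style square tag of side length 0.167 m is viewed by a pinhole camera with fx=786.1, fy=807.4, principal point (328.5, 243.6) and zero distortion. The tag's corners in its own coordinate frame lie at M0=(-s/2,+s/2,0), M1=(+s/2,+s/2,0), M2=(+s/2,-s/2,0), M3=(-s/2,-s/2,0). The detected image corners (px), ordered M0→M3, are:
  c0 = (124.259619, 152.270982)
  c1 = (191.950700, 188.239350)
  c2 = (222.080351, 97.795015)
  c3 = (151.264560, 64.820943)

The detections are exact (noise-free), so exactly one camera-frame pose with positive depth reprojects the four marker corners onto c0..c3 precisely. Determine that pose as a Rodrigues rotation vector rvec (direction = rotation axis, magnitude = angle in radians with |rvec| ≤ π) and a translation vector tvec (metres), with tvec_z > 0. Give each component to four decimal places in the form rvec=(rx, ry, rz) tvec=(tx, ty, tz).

Intrinsics K: fx=786.1, fy=807.4, cx=328.5, cy=243.6
Marker side s = 0.167 m; corners in marker frame (Z=0):
  M0 = (-0.0835, +0.0835, 0)
  M1 = (+0.0835, +0.0835, 0)
  M2 = (+0.0835, -0.0835, 0)
  M3 = (-0.0835, -0.0835, 0)
Detected image corners:
  c0 = (124.259619, 152.270982) px
  c1 = (191.950700, 188.239350) px
  c2 = (222.080351, 97.795015) px
  c3 = (151.264560, 64.820943) px
Planar DLT: solve 8×8 A·h = b for H (H[2,2]=1):
  H  [+369.04240 -143.05785 +171.43297]
  H  [+173.31994 +552.70236 +126.00033]
  H  [-0.26407 +0.16125 +1.00000]
B = K⁻¹H; ‖b₁‖=0.701818, ‖b₂‖=0.701818; λ = 2/(‖b₁‖+‖b₂‖) = 1.424870, sign → tz>0 ⇒ λ=+1.424870
r₁ = λ·B[:,0] = (+0.82616,+0.41939,-0.37627); r₂ = λ·B[:,1] = (-0.35532,+0.90607,+0.22976)
r₃ = r₁×r₂ = (+0.43728,-0.05612,+0.89757); SVD([r₁ r₂ r₃]) → R = UVᵀ:
  R  [+0.82616 -0.35532 +0.43728]
  R  [+0.41939 +0.90607 -0.05612]
  R  [-0.37627 +0.22976 +0.89757]
t = (-0.28470, -0.20754, +1.42487) m
tr R = 2.629796; θ = arccos((tr R − 1)/2) = 0.618243 rad = 35.423°
axis k = ((R−Rᵀ)₃₂, (R−Rᵀ)₁₃, (R−Rᵀ)₂₁) / (2 sinθ) = (+0.246618, +0.701814, +0.668308)
rvec = θ·k = (+0.152470, +0.433892, +0.413177)

rvec=(0.1525, 0.4339, 0.4132) tvec=(-0.2847, -0.2075, 1.4249)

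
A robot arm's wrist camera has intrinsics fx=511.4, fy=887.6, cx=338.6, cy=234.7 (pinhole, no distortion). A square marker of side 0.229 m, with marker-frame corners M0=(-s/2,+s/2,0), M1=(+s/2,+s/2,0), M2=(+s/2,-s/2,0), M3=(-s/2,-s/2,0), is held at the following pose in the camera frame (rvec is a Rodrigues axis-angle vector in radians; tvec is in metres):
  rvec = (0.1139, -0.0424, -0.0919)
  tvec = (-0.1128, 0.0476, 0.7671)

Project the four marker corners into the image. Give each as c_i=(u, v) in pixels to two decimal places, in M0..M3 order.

Intrinsics K: fx=511.4, fy=887.6, cx=338.6, cy=234.7
Marker side s = 0.229 m; corners in marker frame (Z=0):
  M0 = (-0.1145, +0.1145, 0)
  M1 = (+0.1145, +0.1145, 0)
  M2 = (+0.1145, -0.1145, 0)
  M3 = (-0.1145, -0.1145, 0)
rvec = (0.1139, -0.0424, -0.0919), |rvec| = θ = 0.15237 rad = 8.730°
Rodrigues: sinθ=0.15178, 1−cosθ=0.01159; R = I + sinθ·[k]× + (1−cosθ)·[k]×²:
    [+0.99489 +0.08913 -0.04746]
    [-0.09395 +0.98931 -0.11152]
    [+0.03701 +0.11540 +0.99263]
t = (-0.1128, 0.0476, 0.7671) m
M0: Pc = R·M0+t = (-0.21651, +0.17163, +0.77608); u = 511.4·(-0.21651)/0.77608 + 338.6 = 195.9302, v = 887.6·(+0.17163)/0.77608 + 234.7 = 430.9982
M1: Pc = R·M1+t = (+0.01132, +0.15012, +0.78455); u = 511.4·(+0.01132)/0.78455 + 338.6 = 345.9792, v = 887.6·(+0.15012)/0.78455 + 234.7 = 404.5359
M2: Pc = R·M2+t = (-0.00909, -0.07643, +0.75812); u = 511.4·(-0.00909)/0.75812 + 338.6 = 332.4674, v = 887.6·(-0.07643)/0.75812 + 234.7 = 145.2123
M3: Pc = R·M3+t = (-0.23692, -0.05492, +0.74965); u = 511.4·(-0.23692)/0.74965 + 338.6 = 176.9759, v = 887.6·(-0.05492)/0.74965 + 234.7 = 169.6755

c0=(195.93, 431.00) c1=(345.98, 404.54) c2=(332.47, 145.21) c3=(176.98, 169.68)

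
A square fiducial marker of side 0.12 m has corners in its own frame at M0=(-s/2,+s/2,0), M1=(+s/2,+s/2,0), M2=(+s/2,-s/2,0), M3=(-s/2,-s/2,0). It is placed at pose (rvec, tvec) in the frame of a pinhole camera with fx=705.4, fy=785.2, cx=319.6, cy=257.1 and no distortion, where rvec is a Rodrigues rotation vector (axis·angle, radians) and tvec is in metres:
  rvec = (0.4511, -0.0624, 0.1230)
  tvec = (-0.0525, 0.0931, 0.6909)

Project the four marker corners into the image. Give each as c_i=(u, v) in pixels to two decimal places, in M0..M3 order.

Intrinsics K: fx=705.4, fy=785.2, cx=319.6, cy=257.1
Marker side s = 0.12 m; corners in marker frame (Z=0):
  M0 = (-0.0600, +0.0600, 0)
  M1 = (+0.0600, +0.0600, 0)
  M2 = (+0.0600, -0.0600, 0)
  M3 = (-0.0600, -0.0600, 0)
rvec = (0.4511, -0.0624, 0.1230), |rvec| = θ = 0.47171 rad = 27.027°
Rodrigues: sinθ=0.45441, 1−cosθ=0.10921; R = I + sinθ·[k]× + (1−cosθ)·[k]×²:
    [+0.99066 -0.13230 -0.03288]
    [+0.10467 +0.89270 -0.43832]
    [+0.08734 +0.43079 +0.89822]
t = (-0.0525, 0.0931, 0.6909) m
M0: Pc = R·M0+t = (-0.11988, +0.14038, +0.71151); u = 705.4·(-0.11988)/0.71151 + 319.6 = 200.7508, v = 785.2·(+0.14038)/0.71151 + 257.1 = 412.0215
M1: Pc = R·M1+t = (-0.00100, +0.15294, +0.72199); u = 705.4·(-0.00100)/0.72199 + 319.6 = 318.6245, v = 785.2·(+0.15294)/0.72199 + 257.1 = 423.4331
M2: Pc = R·M2+t = (+0.01488, +0.04582, +0.67029); u = 705.4·(+0.01488)/0.67029 + 319.6 = 335.2573, v = 785.2·(+0.04582)/0.67029 + 257.1 = 310.7728
M3: Pc = R·M3+t = (-0.10400, +0.03326, +0.65981); u = 705.4·(-0.10400)/0.65981 + 319.6 = 208.4127, v = 785.2·(+0.03326)/0.65981 + 257.1 = 296.6776

c0=(200.75, 412.02) c1=(318.62, 423.43) c2=(335.26, 310.77) c3=(208.41, 296.68)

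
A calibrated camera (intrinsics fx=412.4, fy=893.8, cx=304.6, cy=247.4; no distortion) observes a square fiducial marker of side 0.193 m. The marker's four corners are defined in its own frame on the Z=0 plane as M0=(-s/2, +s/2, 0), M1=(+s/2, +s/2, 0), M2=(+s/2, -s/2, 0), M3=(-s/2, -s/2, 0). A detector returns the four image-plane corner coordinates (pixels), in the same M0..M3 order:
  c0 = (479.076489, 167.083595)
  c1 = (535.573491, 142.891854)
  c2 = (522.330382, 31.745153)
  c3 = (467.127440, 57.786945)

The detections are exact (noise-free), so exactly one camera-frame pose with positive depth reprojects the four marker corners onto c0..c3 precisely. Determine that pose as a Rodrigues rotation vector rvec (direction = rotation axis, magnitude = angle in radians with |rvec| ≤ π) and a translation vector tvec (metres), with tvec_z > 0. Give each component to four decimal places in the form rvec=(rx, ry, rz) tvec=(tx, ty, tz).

rvec=(-0.1282, 0.1759, -0.1815) tvec=(0.7084, -0.2466, 1.4900)

Intrinsics K: fx=412.4, fy=893.8, cx=304.6, cy=247.4
Marker side s = 0.193 m; corners in marker frame (Z=0):
  M0 = (-0.0965, +0.0965, 0)
  M1 = (+0.0965, +0.0965, 0)
  M2 = (+0.0965, -0.0965, 0)
  M3 = (-0.0965, -0.0965, 0)
Detected image corners:
  c0 = (479.076489, 167.083595) px
  c1 = (535.573491, 142.891854) px
  c2 = (522.330382, 31.745153) px
  c3 = (467.127440, 57.786945) px
Planar DLT: solve 8×8 A·h = b for H (H[2,2]=1):
  H  [+234.86714 +17.36665 +500.67587]
  H  [-141.04316 +561.50529 +99.50062]
  H  [-0.10874 -0.09553 +1.00000]
B = K⁻¹H; ‖b₁‖=0.671123, ‖b₂‖=0.671123; λ = 2/(‖b₁‖+‖b₂‖) = 1.490040, sign → tz>0 ⇒ λ=+1.490040
r₁ = λ·B[:,0] = (+0.96827,-0.19028,-0.16202); r₂ = λ·B[:,1] = (+0.16788,+0.97548,-0.14234)
r₃ = r₁×r₂ = (+0.18513,+0.11063,+0.97647); SVD([r₁ r₂ r₃]) → R = UVᵀ:
  R  [+0.96827 +0.16788 +0.18513]
  R  [-0.19028 +0.97548 +0.11063]
  R  [-0.16202 -0.14234 +0.97647]
t = (+0.70844, -0.24656, +1.49004) m
tr R = 2.920210; θ = arccos((tr R − 1)/2) = 0.283419 rad = 16.239°
axis k = ((R−Rᵀ)₃₂, (R−Rᵀ)₁₃, (R−Rᵀ)₂₁) / (2 sinθ) = (-0.452311, +0.620721, -0.640406)
rvec = θ·k = (-0.128193, +0.175924, -0.181503)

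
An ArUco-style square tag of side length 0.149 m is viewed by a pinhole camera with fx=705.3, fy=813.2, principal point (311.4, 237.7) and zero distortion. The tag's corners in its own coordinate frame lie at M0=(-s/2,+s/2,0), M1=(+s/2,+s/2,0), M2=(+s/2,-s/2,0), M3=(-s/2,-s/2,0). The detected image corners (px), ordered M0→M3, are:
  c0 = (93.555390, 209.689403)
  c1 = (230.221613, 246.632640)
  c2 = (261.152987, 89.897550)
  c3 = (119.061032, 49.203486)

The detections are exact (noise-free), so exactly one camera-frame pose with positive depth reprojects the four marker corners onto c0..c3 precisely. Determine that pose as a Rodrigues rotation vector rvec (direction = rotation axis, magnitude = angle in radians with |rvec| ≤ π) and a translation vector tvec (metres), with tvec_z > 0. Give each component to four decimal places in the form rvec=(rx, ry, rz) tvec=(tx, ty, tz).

Intrinsics K: fx=705.3, fy=813.2, cx=311.4, cy=237.7
Marker side s = 0.149 m; corners in marker frame (Z=0):
  M0 = (-0.0745, +0.0745, 0)
  M1 = (+0.0745, +0.0745, 0)
  M2 = (+0.0745, -0.0745, 0)
  M3 = (-0.0745, -0.0745, 0)
Detected image corners:
  c0 = (93.555390, 209.689403) px
  c1 = (230.221613, 246.632640) px
  c2 = (261.152987, 89.897550) px
  c3 = (119.061032, 49.203486) px
Planar DLT: solve 8×8 A·h = b for H (H[2,2]=1):
  H  [+950.94283 -140.30965 +176.17272]
  H  [+273.70680 +1106.02681 +150.63794]
  H  [+0.09030 +0.27954 +1.00000]
B = K⁻¹H; ‖b₁‖=1.347708, ‖b₂‖=1.347708; λ = 2/(‖b₁‖+‖b₂‖) = 0.742000, sign → tz>0 ⇒ λ=+0.742000
r₁ = λ·B[:,0] = (+0.97084,+0.23016,+0.06700); r₂ = λ·B[:,1] = (-0.23919,+0.94856,+0.20742)
r₃ = r₁×r₂ = (-0.01581,-0.21740,+0.97595); SVD([r₁ r₂ r₃]) → R = UVᵀ:
  R  [+0.97084 -0.23919 -0.01581]
  R  [+0.23016 +0.94856 -0.21740]
  R  [+0.06700 +0.20742 +0.97595]
t = (-0.14226, -0.07944, +0.74200) m
tr R = 2.895358; θ = arccos((tr R − 1)/2) = 0.324911 rad = 18.616°
axis k = ((R−Rᵀ)₃₂, (R−Rᵀ)₁₃, (R−Rᵀ)₂₁) / (2 sinθ) = (+0.665392, -0.129710, +0.735138)
rvec = θ·k = (+0.216193, -0.042144, +0.238854)

rvec=(0.2162, -0.0421, 0.2389) tvec=(-0.1423, -0.0794, 0.7420)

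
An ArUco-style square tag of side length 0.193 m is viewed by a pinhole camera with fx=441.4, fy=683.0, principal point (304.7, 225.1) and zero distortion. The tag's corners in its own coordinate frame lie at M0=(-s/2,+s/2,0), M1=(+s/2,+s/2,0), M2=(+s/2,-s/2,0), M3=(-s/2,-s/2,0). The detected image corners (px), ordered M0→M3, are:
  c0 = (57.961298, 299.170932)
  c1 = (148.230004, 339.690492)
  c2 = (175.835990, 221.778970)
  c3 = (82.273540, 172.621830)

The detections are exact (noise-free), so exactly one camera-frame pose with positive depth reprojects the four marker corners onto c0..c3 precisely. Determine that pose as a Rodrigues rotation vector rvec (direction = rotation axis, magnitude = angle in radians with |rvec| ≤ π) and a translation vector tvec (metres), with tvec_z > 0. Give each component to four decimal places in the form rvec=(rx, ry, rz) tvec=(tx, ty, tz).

Intrinsics K: fx=441.4, fy=683.0, cx=304.7, cy=225.1
Marker side s = 0.193 m; corners in marker frame (Z=0):
  M0 = (-0.0965, +0.0965, 0)
  M1 = (+0.0965, +0.0965, 0)
  M2 = (+0.0965, -0.0965, 0)
  M3 = (-0.0965, -0.0965, 0)
Detected image corners:
  c0 = (57.961298, 299.170932) px
  c1 = (148.230004, 339.690492) px
  c2 = (175.835990, 221.778970) px
  c3 = (82.273540, 172.621830) px
Planar DLT: solve 8×8 A·h = b for H (H[2,2]=1):
  H  [+507.37787 -104.32065 +116.94481]
  H  [+301.51762 +700.39806 +260.44464]
  H  [+0.27006 +0.26194 +1.00000]
B = K⁻¹H; ‖b₁‖=1.060484, ‖b₂‖=1.060484; λ = 2/(‖b₁‖+‖b₂‖) = 0.942966, sign → tz>0 ⇒ λ=+0.942966
r₁ = λ·B[:,0] = (+0.90813,+0.33235,+0.25466); r₂ = λ·B[:,1] = (-0.39337,+0.88558,+0.24700)
r₃ = r₁×r₂ = (-0.14343,-0.32448,+0.93495); SVD([r₁ r₂ r₃]) → R = UVᵀ:
  R  [+0.90813 -0.39337 -0.14343]
  R  [+0.33235 +0.88558 -0.32448]
  R  [+0.25466 +0.24700 +0.93495]
t = (-0.40110, +0.04880, +0.94297) m
tr R = 2.728660; θ = arccos((tr R − 1)/2) = 0.526979 rad = 30.194°
axis k = ((R−Rᵀ)₃₂, (R−Rᵀ)₁₃, (R−Rᵀ)₂₁) / (2 sinθ) = (+0.568160, -0.395766, +0.721501)
rvec = θ·k = (+0.299409, -0.208561, +0.380216)

rvec=(0.2994, -0.2086, 0.3802) tvec=(-0.4011, 0.0488, 0.9430)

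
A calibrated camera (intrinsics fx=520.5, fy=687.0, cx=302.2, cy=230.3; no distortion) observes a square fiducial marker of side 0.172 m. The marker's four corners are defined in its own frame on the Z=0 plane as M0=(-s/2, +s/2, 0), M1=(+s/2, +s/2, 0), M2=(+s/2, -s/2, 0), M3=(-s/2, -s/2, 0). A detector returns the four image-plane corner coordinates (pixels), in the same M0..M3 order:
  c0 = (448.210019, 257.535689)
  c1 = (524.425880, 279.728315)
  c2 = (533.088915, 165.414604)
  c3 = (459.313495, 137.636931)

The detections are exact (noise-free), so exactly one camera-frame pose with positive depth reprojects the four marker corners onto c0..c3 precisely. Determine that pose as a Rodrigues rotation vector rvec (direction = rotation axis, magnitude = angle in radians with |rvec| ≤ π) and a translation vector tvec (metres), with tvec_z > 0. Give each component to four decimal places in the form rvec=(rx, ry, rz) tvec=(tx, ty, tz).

Intrinsics K: fx=520.5, fy=687.0, cx=302.2, cy=230.3
Marker side s = 0.172 m; corners in marker frame (Z=0):
  M0 = (-0.0860, +0.0860, 0)
  M1 = (+0.0860, +0.0860, 0)
  M2 = (+0.0860, -0.0860, 0)
  M3 = (-0.0860, -0.0860, 0)
Detected image corners:
  c0 = (448.210019, 257.535689) px
  c1 = (524.425880, 279.728315) px
  c2 = (533.088915, 165.414604) px
  c3 = (459.313495, 137.636931) px
Planar DLT: solve 8×8 A·h = b for H (H[2,2]=1):
  H  [+587.70918 -130.21285 +492.31901]
  H  [+210.37537 +649.22701 +209.66315]
  H  [+0.30896 -0.14848 +1.00000]
B = K⁻¹H; ‖b₁‖=1.019087, ‖b₂‖=1.019087; λ = 2/(‖b₁‖+‖b₂‖) = 0.981271, sign → tz>0 ⇒ λ=+0.981271
r₁ = λ·B[:,0] = (+0.93196,+0.19886,+0.30317); r₂ = λ·B[:,1] = (-0.16089,+0.97616,-0.14570)
r₃ = r₁×r₂ = (-0.32492,+0.08700,+0.94173); SVD([r₁ r₂ r₃]) → R = UVᵀ:
  R  [+0.93196 -0.16089 -0.32492]
  R  [+0.19886 +0.97616 +0.08700]
  R  [+0.30317 -0.14570 +0.94173]
t = (+0.35842, -0.02948, +0.98127) m
tr R = 2.849848; θ = arccos((tr R − 1)/2) = 0.389961 rad = 22.343°
axis k = ((R−Rᵀ)₃₂, (R−Rᵀ)₁₃, (R−Rᵀ)₂₁) / (2 sinθ) = (-0.306061, -0.826100, +0.473166)
rvec = θ·k = (-0.119352, -0.322147, +0.184516)

rvec=(-0.1194, -0.3221, 0.1845) tvec=(0.3584, -0.0295, 0.9813)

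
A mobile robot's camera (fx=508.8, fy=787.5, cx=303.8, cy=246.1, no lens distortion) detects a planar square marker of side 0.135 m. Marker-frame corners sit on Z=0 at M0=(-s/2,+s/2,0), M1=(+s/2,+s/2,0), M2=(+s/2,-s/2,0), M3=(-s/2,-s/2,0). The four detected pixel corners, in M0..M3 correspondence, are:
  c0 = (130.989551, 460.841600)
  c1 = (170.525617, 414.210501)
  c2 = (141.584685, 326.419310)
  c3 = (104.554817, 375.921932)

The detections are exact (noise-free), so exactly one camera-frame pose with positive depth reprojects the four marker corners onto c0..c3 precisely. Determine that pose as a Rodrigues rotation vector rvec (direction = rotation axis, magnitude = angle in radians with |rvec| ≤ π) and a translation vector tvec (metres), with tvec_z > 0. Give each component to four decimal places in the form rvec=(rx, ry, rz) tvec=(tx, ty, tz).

rvec=(-0.1129, 0.4717, -0.5907) tvec=(-0.3537, 0.2021, 1.0740)

Intrinsics K: fx=508.8, fy=787.5, cx=303.8, cy=246.1
Marker side s = 0.135 m; corners in marker frame (Z=0):
  M0 = (-0.0675, +0.0675, 0)
  M1 = (+0.0675, +0.0675, 0)
  M2 = (+0.0675, -0.0675, 0)
  M3 = (-0.0675, -0.0675, 0)
Detected image corners:
  c0 = (130.989551, 460.841600) px
  c1 = (170.525617, 414.210501) px
  c2 = (141.584685, 326.419310) px
  c3 = (104.554817, 375.921932) px
Planar DLT: solve 8×8 A·h = b for H (H[2,2]=1):
  H  [+233.04777 +174.91748 +136.23372]
  H  [-501.35247 +553.15025 +394.30794]
  H  [-0.36806 -0.21873 +1.00000]
B = K⁻¹H; ‖b₁‖=0.931110, ‖b₂‖=0.931110; λ = 2/(‖b₁‖+‖b₂‖) = 1.073987, sign → tz>0 ⇒ λ=+1.073987
r₁ = λ·B[:,0] = (+0.72795,-0.56021,-0.39529); r₂ = λ·B[:,1] = (+0.50948,+0.82779,-0.23491)
r₃ = r₁×r₂ = (+0.45882,-0.03039,+0.88801); SVD([r₁ r₂ r₃]) → R = UVᵀ:
  R  [+0.72795 +0.50948 +0.45882]
  R  [-0.56021 +0.82779 -0.03039]
  R  [-0.39529 -0.23491 +0.88801]
t = (-0.35370, +0.20212, +1.07399) m
tr R = 2.443752; θ = arccos((tr R − 1)/2) = 0.764287 rad = 43.790°
axis k = ((R−Rᵀ)₃₂, (R−Rᵀ)₁₃, (R−Rᵀ)₂₁) / (2 sinθ) = (-0.147770, +0.617115, -0.772873)
rvec = θ·k = (-0.112939, +0.471653, -0.590697)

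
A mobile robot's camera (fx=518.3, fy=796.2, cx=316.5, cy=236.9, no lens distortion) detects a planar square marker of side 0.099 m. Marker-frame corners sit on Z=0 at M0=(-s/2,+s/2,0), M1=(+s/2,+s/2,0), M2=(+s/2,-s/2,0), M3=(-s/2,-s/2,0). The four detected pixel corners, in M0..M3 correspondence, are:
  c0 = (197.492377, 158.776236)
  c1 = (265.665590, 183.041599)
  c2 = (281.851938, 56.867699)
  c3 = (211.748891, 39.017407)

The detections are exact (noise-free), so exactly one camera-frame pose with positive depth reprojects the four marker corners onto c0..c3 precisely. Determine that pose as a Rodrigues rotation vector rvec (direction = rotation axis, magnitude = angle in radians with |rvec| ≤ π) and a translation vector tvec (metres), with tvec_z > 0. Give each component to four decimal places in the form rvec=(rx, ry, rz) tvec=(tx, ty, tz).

Intrinsics K: fx=518.3, fy=796.2, cx=316.5, cy=236.9
Marker side s = 0.099 m; corners in marker frame (Z=0):
  M0 = (-0.0495, +0.0495, 0)
  M1 = (+0.0495, +0.0495, 0)
  M2 = (+0.0495, -0.0495, 0)
  M3 = (-0.0495, -0.0495, 0)
Detected image corners:
  c0 = (197.492377, 158.776236) px
  c1 = (265.665590, 183.041599) px
  c2 = (281.851938, 56.867699) px
  c3 = (211.748891, 39.017407) px
Planar DLT: solve 8×8 A·h = b for H (H[2,2]=1):
  H  [+565.69400 -115.23743 +238.18088]
  H  [+152.30208 +1258.69286 +109.62347]
  H  [-0.55435 +0.15990 +1.00000]
B = K⁻¹H; ‖b₁‖=1.574471, ‖b₂‖=1.574471; λ = 2/(‖b₁‖+‖b₂‖) = 0.635134, sign → tz>0 ⇒ λ=+0.635134
r₁ = λ·B[:,0] = (+0.90821,+0.22625,-0.35208); r₂ = λ·B[:,1] = (-0.20323,+0.97385,+0.10156)
r₃ = r₁×r₂ = (+0.36585,-0.02068,+0.93044); SVD([r₁ r₂ r₃]) → R = UVᵀ:
  R  [+0.90821 -0.20323 +0.36585]
  R  [+0.22625 +0.97385 -0.02068]
  R  [-0.35208 +0.10156 +0.93044]
t = (-0.09597, -0.10153, +0.63513) m
tr R = 2.812503; θ = arccos((tr R − 1)/2) = 0.436466 rad = 25.008°
axis k = ((R−Rᵀ)₃₂, (R−Rᵀ)₁₃, (R−Rᵀ)₂₁) / (2 sinθ) = (+0.144583, +0.849151, +0.507975)
rvec = θ·k = (+0.063106, +0.370625, +0.221714)

rvec=(0.0631, 0.3706, 0.2217) tvec=(-0.0960, -0.1015, 0.6351)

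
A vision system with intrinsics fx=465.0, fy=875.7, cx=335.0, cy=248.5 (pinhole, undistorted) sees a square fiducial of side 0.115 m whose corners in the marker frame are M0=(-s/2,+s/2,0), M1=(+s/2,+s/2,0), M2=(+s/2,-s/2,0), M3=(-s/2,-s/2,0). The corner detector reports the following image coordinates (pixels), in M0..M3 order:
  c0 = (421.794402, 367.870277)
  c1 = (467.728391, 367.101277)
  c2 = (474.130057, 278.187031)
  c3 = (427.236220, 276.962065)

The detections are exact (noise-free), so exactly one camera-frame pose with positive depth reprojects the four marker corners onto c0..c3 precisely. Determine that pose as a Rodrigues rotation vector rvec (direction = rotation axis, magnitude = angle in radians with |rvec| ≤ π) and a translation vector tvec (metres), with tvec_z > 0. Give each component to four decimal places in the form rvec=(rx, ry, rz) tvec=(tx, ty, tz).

Intrinsics K: fx=465.0, fy=875.7, cx=335.0, cy=248.5
Marker side s = 0.115 m; corners in marker frame (Z=0):
  M0 = (-0.0575, +0.0575, 0)
  M1 = (+0.0575, +0.0575, 0)
  M2 = (+0.0575, -0.0575, 0)
  M3 = (-0.0575, -0.0575, 0)
Detected image corners:
  c0 = (421.794402, 367.870277) px
  c1 = (467.728391, 367.101277) px
  c2 = (474.130057, 278.187031) px
  c3 = (427.236220, 276.962065) px
Planar DLT: solve 8×8 A·h = b for H (H[2,2]=1):
  H  [+489.65872 +39.95948 +447.94411]
  H  [+63.91144 +847.65498 +323.05970]
  H  [+0.19233 +0.20437 +1.00000]
B = K⁻¹H; ‖b₁‖=0.934659, ‖b₂‖=0.934659; λ = 2/(‖b₁‖+‖b₂‖) = 1.069909, sign → tz>0 ⇒ λ=+1.069909
r₁ = λ·B[:,0] = (+0.97840,+0.01969,+0.20577); r₂ = λ·B[:,1] = (-0.06558,+0.97360,+0.21865)
r₃ = r₁×r₂ = (-0.19603,-0.22742,+0.95386); SVD([r₁ r₂ r₃]) → R = UVᵀ:
  R  [+0.97840 -0.06558 -0.19603]
  R  [+0.01969 +0.97360 -0.22742]
  R  [+0.20577 +0.21865 +0.95386]
t = (+0.25987, +0.09110, +1.06991) m
tr R = 2.905859; θ = arccos((tr R − 1)/2) = 0.308041 rad = 17.649°
axis k = ((R−Rᵀ)₃₂, (R−Rᵀ)₁₃, (R−Rᵀ)₂₁) / (2 sinθ) = (+0.735634, -0.662620, +0.140629)
rvec = θ·k = (+0.226606, -0.204114, +0.043319)

rvec=(0.2266, -0.2041, 0.0433) tvec=(0.2599, 0.0911, 1.0699)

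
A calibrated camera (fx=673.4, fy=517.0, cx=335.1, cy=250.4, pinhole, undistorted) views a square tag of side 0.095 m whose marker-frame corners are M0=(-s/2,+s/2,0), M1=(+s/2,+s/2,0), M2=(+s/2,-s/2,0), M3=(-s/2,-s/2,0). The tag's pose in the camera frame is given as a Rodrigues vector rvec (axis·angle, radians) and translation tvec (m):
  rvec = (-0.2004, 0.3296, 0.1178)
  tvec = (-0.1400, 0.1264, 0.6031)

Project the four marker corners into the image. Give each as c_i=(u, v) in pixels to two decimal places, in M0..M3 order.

c0=(123.75, 393.29) c1=(216.04, 408.04) c2=(235.19, 323.36) c3=(144.39, 313.26)

Intrinsics K: fx=673.4, fy=517.0, cx=335.1, cy=250.4
Marker side s = 0.095 m; corners in marker frame (Z=0):
  M0 = (-0.0475, +0.0475, 0)
  M1 = (+0.0475, +0.0475, 0)
  M2 = (+0.0475, -0.0475, 0)
  M3 = (-0.0475, -0.0475, 0)
rvec = (-0.2004, 0.3296, 0.1178), |rvec| = θ = 0.40333 rad = 23.109°
Rodrigues: sinθ=0.39248, 1−cosθ=0.08024; R = I + sinθ·[k]× + (1−cosθ)·[k]×²:
    [+0.93957 -0.14721 +0.30909]
    [+0.08205 +0.97335 +0.21416]
    [-0.33238 -0.17586 +0.92660]
t = (-0.1400, 0.1264, 0.6031) m
M0: Pc = R·M0+t = (-0.19162, +0.16874, +0.61053); u = 673.4·(-0.19162)/0.61053 + 335.1 = 123.7470, v = 517.0·(+0.16874)/0.61053 + 250.4 = 393.2858
M1: Pc = R·M1+t = (-0.10236, +0.17653, +0.57896); u = 673.4·(-0.10236)/0.57896 + 335.1 = 216.0392, v = 517.0·(+0.17653)/0.57896 + 250.4 = 408.0394
M2: Pc = R·M2+t = (-0.08838, +0.08406, +0.59567); u = 673.4·(-0.08838)/0.59567 + 335.1 = 235.1888, v = 517.0·(+0.08406)/0.59567 + 250.4 = 323.3619
M3: Pc = R·M3+t = (-0.17764, +0.07627, +0.62724); u = 673.4·(-0.17764)/0.62724 + 335.1 = 144.3908, v = 517.0·(+0.07627)/0.62724 + 250.4 = 313.2640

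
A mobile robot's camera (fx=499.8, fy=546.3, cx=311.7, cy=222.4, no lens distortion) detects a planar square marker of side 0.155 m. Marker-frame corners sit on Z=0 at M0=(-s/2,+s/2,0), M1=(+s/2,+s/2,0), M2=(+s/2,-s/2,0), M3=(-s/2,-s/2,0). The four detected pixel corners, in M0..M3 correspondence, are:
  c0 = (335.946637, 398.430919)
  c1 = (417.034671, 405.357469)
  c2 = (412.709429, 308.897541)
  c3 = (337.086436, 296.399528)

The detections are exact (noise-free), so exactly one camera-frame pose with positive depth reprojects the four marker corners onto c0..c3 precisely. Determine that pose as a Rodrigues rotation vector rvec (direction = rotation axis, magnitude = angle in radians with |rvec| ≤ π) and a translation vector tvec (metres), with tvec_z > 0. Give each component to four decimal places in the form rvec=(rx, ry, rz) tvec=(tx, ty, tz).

Intrinsics K: fx=499.8, fy=546.3, cx=311.7, cy=222.4
Marker side s = 0.155 m; corners in marker frame (Z=0):
  M0 = (-0.0775, +0.0775, 0)
  M1 = (+0.0775, +0.0775, 0)
  M2 = (+0.0775, -0.0775, 0)
  M3 = (-0.0775, -0.0775, 0)
Detected image corners:
  c0 = (335.946637, 398.430919) px
  c1 = (417.034671, 405.357469) px
  c2 = (412.709429, 308.897541) px
  c3 = (337.086436, 296.399528) px
Planar DLT: solve 8×8 A·h = b for H (H[2,2]=1):
  H  [+657.81083 -161.33112 +376.90186]
  H  [+206.68190 +478.29842 +350.66222]
  H  [+0.40703 -0.45825 +1.00000]
B = K⁻¹H; ‖b₁‖=1.157314, ‖b₂‖=1.157314; λ = 2/(‖b₁‖+‖b₂‖) = 0.864070, sign → tz>0 ⇒ λ=+0.864070
r₁ = λ·B[:,0] = (+0.91791,+0.18373,+0.35170); r₂ = λ·B[:,1] = (-0.03197,+0.91771,-0.39596)
r₃ = r₁×r₂ = (-0.39551,+0.35221,+0.84825); SVD([r₁ r₂ r₃]) → R = UVᵀ:
  R  [+0.91791 -0.03197 -0.39551]
  R  [+0.18373 +0.91771 +0.35221]
  R  [+0.35170 -0.39596 +0.84825]
t = (+0.11272, +0.20287, +0.86407) m
tr R = 2.683863; θ = arccos((tr R − 1)/2) = 0.569943 rad = 32.655°
axis k = ((R−Rᵀ)₃₂, (R−Rᵀ)₁₃, (R−Rᵀ)₂₁) / (2 sinθ) = (-0.693287, -0.692390, +0.199875)
rvec = θ·k = (-0.395134, -0.394623, +0.113917)

rvec=(-0.3951, -0.3946, 0.1139) tvec=(0.1127, 0.2029, 0.8641)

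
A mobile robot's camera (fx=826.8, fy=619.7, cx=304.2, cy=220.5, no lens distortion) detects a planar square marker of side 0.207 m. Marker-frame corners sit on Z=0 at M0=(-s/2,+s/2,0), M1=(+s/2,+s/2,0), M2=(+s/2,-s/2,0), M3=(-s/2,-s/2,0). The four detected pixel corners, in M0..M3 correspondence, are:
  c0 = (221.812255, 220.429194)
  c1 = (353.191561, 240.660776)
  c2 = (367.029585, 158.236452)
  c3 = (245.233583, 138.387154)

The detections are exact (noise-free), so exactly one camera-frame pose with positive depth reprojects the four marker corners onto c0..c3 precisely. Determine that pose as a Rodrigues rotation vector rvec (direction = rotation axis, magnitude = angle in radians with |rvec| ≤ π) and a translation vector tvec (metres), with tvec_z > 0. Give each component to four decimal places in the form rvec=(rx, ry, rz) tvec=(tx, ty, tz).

Intrinsics K: fx=826.8, fy=619.7, cx=304.2, cy=220.5
Marker side s = 0.207 m; corners in marker frame (Z=0):
  M0 = (-0.1035, +0.1035, 0)
  M1 = (+0.1035, +0.1035, 0)
  M2 = (+0.1035, -0.1035, 0)
  M3 = (-0.1035, -0.1035, 0)
Detected image corners:
  c0 = (221.812255, 220.429194) px
  c1 = (353.191561, 240.660776) px
  c2 = (367.029585, 158.236452) px
  c3 = (245.233583, 138.387154) px
Planar DLT: solve 8×8 A·h = b for H (H[2,2]=1):
  H  [+629.78467 -195.58582 +297.58183]
  H  [+108.97160 +329.78364 +187.97909]
  H  [+0.06436 -0.35625 +1.00000]
B = K⁻¹H; ‖b₁‖=0.756457, ‖b₂‖=0.756457; λ = 2/(‖b₁‖+‖b₂‖) = 1.321952, sign → tz>0 ⇒ λ=+1.321952
r₁ = λ·B[:,0] = (+0.97564,+0.20219,+0.08508); r₂ = λ·B[:,1] = (-0.13944,+0.87107,-0.47095)
r₃ = r₁×r₂ = (-0.16933,+0.44761,+0.87805); SVD([r₁ r₂ r₃]) → R = UVᵀ:
  R  [+0.97564 -0.13944 -0.16933]
  R  [+0.20219 +0.87107 +0.44761]
  R  [+0.08508 -0.47095 +0.87805]
t = (-0.01058, -0.06937, +1.32195) m
tr R = 2.724763; θ = arccos((tr R − 1)/2) = 0.530842 rad = 30.415°
axis k = ((R−Rᵀ)₃₂, (R−Rᵀ)₁₃, (R−Rᵀ)₂₁) / (2 sinθ) = (-0.907205, -0.251270, +0.337406)
rvec = θ·k = (-0.481582, -0.133384, +0.179109)

rvec=(-0.4816, -0.1334, 0.1791) tvec=(-0.0106, -0.0694, 1.3220)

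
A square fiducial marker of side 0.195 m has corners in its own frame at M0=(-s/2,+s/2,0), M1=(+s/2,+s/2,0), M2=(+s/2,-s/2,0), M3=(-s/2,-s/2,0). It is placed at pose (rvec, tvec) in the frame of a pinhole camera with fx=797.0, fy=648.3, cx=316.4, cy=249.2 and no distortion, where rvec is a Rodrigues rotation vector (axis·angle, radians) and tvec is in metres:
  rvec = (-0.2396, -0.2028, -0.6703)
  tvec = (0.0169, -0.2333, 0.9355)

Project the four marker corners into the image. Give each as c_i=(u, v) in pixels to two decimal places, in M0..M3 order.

c0=(320.00, 175.24) c1=(445.61, 100.71) c2=(340.70, 7.08) c3=(213.37, 74.03)

Intrinsics K: fx=797.0, fy=648.3, cx=316.4, cy=249.2
Marker side s = 0.195 m; corners in marker frame (Z=0):
  M0 = (-0.0975, +0.0975, 0)
  M1 = (+0.0975, +0.0975, 0)
  M2 = (+0.0975, -0.0975, 0)
  M3 = (-0.0975, -0.0975, 0)
rvec = (-0.2396, -0.2028, -0.6703), |rvec| = θ = 0.74016 rad = 42.408°
Rodrigues: sinθ=0.67441, 1−cosθ=0.26164; R = I + sinθ·[k]× + (1−cosθ)·[k]×²:
    [+0.76578 +0.63396 -0.10808]
    [-0.58755 +0.75800 +0.28324]
    [+0.26149 -0.15339 +0.95294]
t = (0.0169, -0.2333, 0.9355) m
M0: Pc = R·M0+t = (+0.00405, -0.10211, +0.89505); u = 797.0·(+0.00405)/0.89505 + 316.4 = 320.0042, v = 648.3·(-0.10211)/0.89505 + 249.2 = 175.2406
M1: Pc = R·M1+t = (+0.15337, -0.21668, +0.94604); u = 797.0·(+0.15337)/0.94604 + 316.4 = 445.6117, v = 648.3·(-0.21668)/0.94604 + 249.2 = 100.7136
M2: Pc = R·M2+t = (+0.02975, -0.36449, +0.97595); u = 797.0·(+0.02975)/0.97595 + 316.4 = 340.6969, v = 648.3·(-0.36449)/0.97595 + 249.2 = 7.0777
M3: Pc = R·M3+t = (-0.11957, -0.24992, +0.92496); u = 797.0·(-0.11957)/0.92496 + 316.4 = 213.3679, v = 648.3·(-0.24992)/0.92496 + 249.2 = 74.0328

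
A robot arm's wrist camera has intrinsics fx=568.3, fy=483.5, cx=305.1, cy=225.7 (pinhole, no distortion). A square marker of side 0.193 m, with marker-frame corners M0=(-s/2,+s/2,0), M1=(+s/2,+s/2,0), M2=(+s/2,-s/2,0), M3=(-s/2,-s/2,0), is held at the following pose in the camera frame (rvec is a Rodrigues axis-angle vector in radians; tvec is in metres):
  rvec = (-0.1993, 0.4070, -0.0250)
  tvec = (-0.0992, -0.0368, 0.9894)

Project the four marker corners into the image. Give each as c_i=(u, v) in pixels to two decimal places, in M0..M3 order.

c0=(198.36, 256.38) c1=(297.73, 252.46) c2=(299.79, 157.18) c3=(203.90, 167.83)

Intrinsics K: fx=568.3, fy=483.5, cx=305.1, cy=225.7
Marker side s = 0.193 m; corners in marker frame (Z=0):
  M0 = (-0.0965, +0.0965, 0)
  M1 = (+0.0965, +0.0965, 0)
  M2 = (+0.0965, -0.0965, 0)
  M3 = (-0.0965, -0.0965, 0)
rvec = (-0.1993, 0.4070, -0.0250), |rvec| = θ = 0.45387 rad = 26.005°
Rodrigues: sinθ=0.43844, 1−cosθ=0.10124; R = I + sinθ·[k]× + (1−cosθ)·[k]×²:
    [+0.91828 -0.01572 +0.39562]
    [-0.06402 +0.98017 +0.18753]
    [-0.39072 -0.19753 +0.89907]
t = (-0.0992, -0.0368, 0.9894) m
M0: Pc = R·M0+t = (-0.18933, +0.06396, +1.00804); u = 568.3·(-0.18933)/1.00804 + 305.1 = 198.3619, v = 483.5·(+0.06396)/1.00804 + 225.7 = 256.3799
M1: Pc = R·M1+t = (-0.01210, +0.05161, +0.93263); u = 568.3·(-0.01210)/0.93263 + 305.1 = 297.7253, v = 483.5·(+0.05161)/0.93263 + 225.7 = 252.4553
M2: Pc = R·M2+t = (-0.00907, -0.13756, +0.97076); u = 568.3·(-0.00907)/0.97076 + 305.1 = 299.7906, v = 483.5·(-0.13756)/0.97076 + 225.7 = 157.1841
M3: Pc = R·M3+t = (-0.18630, -0.12521, +1.04617); u = 568.3·(-0.18630)/1.04617 + 305.1 = 203.8992, v = 483.5·(-0.12521)/1.04617 + 225.7 = 167.8330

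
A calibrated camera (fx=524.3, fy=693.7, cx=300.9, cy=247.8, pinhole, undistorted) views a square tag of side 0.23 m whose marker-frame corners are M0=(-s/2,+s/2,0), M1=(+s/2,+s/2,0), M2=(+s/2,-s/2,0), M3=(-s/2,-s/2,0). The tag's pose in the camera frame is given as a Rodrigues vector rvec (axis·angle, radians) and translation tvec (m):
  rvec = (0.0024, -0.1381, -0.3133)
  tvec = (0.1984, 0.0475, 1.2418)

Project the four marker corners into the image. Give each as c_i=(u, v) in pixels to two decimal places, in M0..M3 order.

Intrinsics K: fx=524.3, fy=693.7, cx=300.9, cy=247.8
Marker side s = 0.23 m; corners in marker frame (Z=0):
  M0 = (-0.1150, +0.1150, 0)
  M1 = (+0.1150, +0.1150, 0)
  M2 = (+0.1150, -0.1150, 0)
  M3 = (-0.1150, -0.1150, 0)
rvec = (0.0024, -0.1381, -0.3133), |rvec| = θ = 0.34239 rad = 19.618°
Rodrigues: sinθ=0.33574, 1−cosθ=0.05805; R = I + sinθ·[k]× + (1−cosθ)·[k]×²:
    [+0.94196 +0.30705 -0.13579]
    [-0.30738 +0.95140 +0.01907]
    [+0.13505 +0.02378 +0.99055]
t = (0.1984, 0.0475, 1.2418) m
M0: Pc = R·M0+t = (+0.12539, +0.19226, +1.22900); u = 524.3·(+0.12539)/1.22900 + 300.9 = 354.3903, v = 693.7·(+0.19226)/1.22900 + 247.8 = 356.3189
M1: Pc = R·M1+t = (+0.34204, +0.12156, +1.26006); u = 524.3·(+0.34204)/1.26006 + 300.9 = 443.2176, v = 693.7·(+0.12156)/1.26006 + 247.8 = 314.7232
M2: Pc = R·M2+t = (+0.27141, -0.09726, +1.25460); u = 524.3·(+0.27141)/1.25460 + 300.9 = 414.3249, v = 693.7·(-0.09726)/1.25460 + 247.8 = 194.0228
M3: Pc = R·M3+t = (+0.05476, -0.02656, +1.22354); u = 524.3·(+0.05476)/1.22354 + 300.9 = 324.3672, v = 693.7·(-0.02656)/1.22354 + 247.8 = 232.7403

c0=(354.39, 356.32) c1=(443.22, 314.72) c2=(414.32, 194.02) c3=(324.37, 232.74)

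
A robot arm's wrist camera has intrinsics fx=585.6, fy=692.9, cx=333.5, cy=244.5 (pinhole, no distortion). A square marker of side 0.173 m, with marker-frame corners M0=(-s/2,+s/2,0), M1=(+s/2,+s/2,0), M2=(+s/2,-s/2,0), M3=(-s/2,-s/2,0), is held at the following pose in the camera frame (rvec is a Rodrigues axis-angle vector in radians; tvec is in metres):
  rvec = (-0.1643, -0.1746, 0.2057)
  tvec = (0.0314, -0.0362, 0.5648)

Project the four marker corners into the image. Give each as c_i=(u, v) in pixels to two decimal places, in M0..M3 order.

c0=(258.92, 281.48) c1=(436.02, 325.84) c2=(462.75, 126.63) c3=(296.61, 75.27)

Intrinsics K: fx=585.6, fy=692.9, cx=333.5, cy=244.5
Marker side s = 0.173 m; corners in marker frame (Z=0):
  M0 = (-0.0865, +0.0865, 0)
  M1 = (+0.0865, +0.0865, 0)
  M2 = (+0.0865, -0.0865, 0)
  M3 = (-0.0865, -0.0865, 0)
rvec = (-0.1643, -0.1746, 0.2057), |rvec| = θ = 0.31590 rad = 18.100°
Rodrigues: sinθ=0.31067, 1−cosθ=0.04948; R = I + sinθ·[k]× + (1−cosθ)·[k]×²:
    [+0.96390 -0.18807 -0.18847]
    [+0.21652 +0.96563 +0.14377]
    [+0.15495 -0.17939 +0.97150]
t = (0.0314, -0.0362, 0.5648) m
M0: Pc = R·M0+t = (-0.06825, +0.02860, +0.53588); u = 585.6·(-0.06825)/0.53588 + 333.5 = 258.9222, v = 692.9·(+0.02860)/0.53588 + 244.5 = 281.4780
M1: Pc = R·M1+t = (+0.09851, +0.06606, +0.56269); u = 585.6·(+0.09851)/0.56269 + 333.5 = 436.0210, v = 692.9·(+0.06606)/0.56269 + 244.5 = 325.8427
M2: Pc = R·M2+t = (+0.13105, -0.10100, +0.59372); u = 585.6·(+0.13105)/0.59372 + 333.5 = 462.7534, v = 692.9·(-0.10100)/0.59372 + 244.5 = 126.6302
M3: Pc = R·M3+t = (-0.03571, -0.13846, +0.56691); u = 585.6·(-0.03571)/0.56691 + 333.5 = 296.6135, v = 692.9·(-0.13846)/0.56691 + 244.5 = 75.2743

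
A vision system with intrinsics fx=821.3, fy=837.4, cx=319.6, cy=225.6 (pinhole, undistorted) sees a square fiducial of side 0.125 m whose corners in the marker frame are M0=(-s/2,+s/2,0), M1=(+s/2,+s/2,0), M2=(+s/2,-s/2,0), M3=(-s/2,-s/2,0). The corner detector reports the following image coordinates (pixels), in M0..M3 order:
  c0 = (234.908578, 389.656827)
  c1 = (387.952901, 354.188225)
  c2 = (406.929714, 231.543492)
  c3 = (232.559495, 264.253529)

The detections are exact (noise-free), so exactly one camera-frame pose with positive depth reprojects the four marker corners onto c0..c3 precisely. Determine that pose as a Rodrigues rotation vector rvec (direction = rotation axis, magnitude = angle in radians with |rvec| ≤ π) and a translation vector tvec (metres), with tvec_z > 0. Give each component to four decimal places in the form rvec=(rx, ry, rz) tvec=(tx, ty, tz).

Intrinsics K: fx=821.3, fy=837.4, cx=319.6, cy=225.6
Marker side s = 0.125 m; corners in marker frame (Z=0):
  M0 = (-0.0625, +0.0625, 0)
  M1 = (+0.0625, +0.0625, 0)
  M2 = (+0.0625, -0.0625, 0)
  M3 = (-0.0625, -0.0625, 0)
Detected image corners:
  c0 = (234.908578, 389.656827) px
  c1 = (387.952901, 354.188225) px
  c2 = (406.929714, 231.543492) px
  c3 = (232.559495, 264.253529) px
Planar DLT: solve 8×8 A·h = b for H (H[2,2]=1):
  H  [+1452.60265 +267.41525 +317.72005]
  H  [-127.49528 +1322.25218 +313.54062]
  H  [+0.47096 +1.06607 +1.00000]
B = K⁻¹H; ‖b₁‖=1.677257, ‖b₂‖=1.677257; λ = 2/(‖b₁‖+‖b₂‖) = 0.596212, sign → tz>0 ⇒ λ=+0.596212
r₁ = λ·B[:,0] = (+0.94523,-0.16642,+0.28079); r₂ = λ·B[:,1] = (-0.05321,+0.77018,+0.63560)
r₃ = r₁×r₂ = (-0.32204,-0.61573,+0.71914); SVD([r₁ r₂ r₃]) → R = UVᵀ:
  R  [+0.94523 -0.05321 -0.32204]
  R  [-0.16642 +0.77018 -0.61573]
  R  [+0.28079 +0.63560 +0.71914]
t = (-0.00136, +0.06261, +0.59621) m
tr R = 2.434558; θ = arccos((tr R − 1)/2) = 0.770907 rad = 44.170°
axis k = ((R−Rᵀ)₃₂, (R−Rᵀ)₁₃, (R−Rᵀ)₂₁) / (2 sinθ) = (+0.897930, -0.432576, -0.081237)
rvec = θ·k = (+0.692221, -0.333476, -0.062626)

rvec=(0.6922, -0.3335, -0.0626) tvec=(-0.0014, 0.0626, 0.5962)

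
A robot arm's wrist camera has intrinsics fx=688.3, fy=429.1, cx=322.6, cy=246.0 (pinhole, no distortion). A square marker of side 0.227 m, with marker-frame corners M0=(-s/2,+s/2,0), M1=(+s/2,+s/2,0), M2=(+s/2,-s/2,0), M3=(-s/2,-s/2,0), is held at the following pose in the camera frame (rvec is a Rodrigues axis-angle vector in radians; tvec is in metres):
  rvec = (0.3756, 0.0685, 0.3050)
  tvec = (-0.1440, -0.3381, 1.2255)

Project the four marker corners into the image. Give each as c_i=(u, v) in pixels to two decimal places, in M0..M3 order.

c0=(168.59, 153.90) c1=(285.77, 177.24) c2=(320.21, 99.41) c3=(194.62, 74.55)

Intrinsics K: fx=688.3, fy=429.1, cx=322.6, cy=246.0
Marker side s = 0.227 m; corners in marker frame (Z=0):
  M0 = (-0.1135, +0.1135, 0)
  M1 = (+0.1135, +0.1135, 0)
  M2 = (+0.1135, -0.1135, 0)
  M3 = (-0.1135, -0.1135, 0)
rvec = (0.3756, 0.0685, 0.3050), |rvec| = θ = 0.48866 rad = 27.998°
Rodrigues: sinθ=0.46945, 1−cosθ=0.11704; R = I + sinθ·[k]× + (1−cosθ)·[k]×²:
    [+0.95211 -0.28040 +0.12195]
    [+0.30562 +0.88526 -0.35059]
    [-0.00966 +0.37107 +0.92856]
t = (-0.1440, -0.3381, 1.2255) m
M0: Pc = R·M0+t = (-0.28389, -0.27231, +1.26871); u = 688.3·(-0.28389)/1.26871 + 322.6 = 168.5850, v = 429.1·(-0.27231)/1.26871 + 246.0 = 153.9001
M1: Pc = R·M1+t = (-0.06776, -0.20294, +1.26652); u = 688.3·(-0.06776)/1.26652 + 322.6 = 285.7749, v = 429.1·(-0.20294)/1.26652 + 246.0 = 177.2450
M2: Pc = R·M2+t = (-0.00411, -0.40389, +1.18229); u = 688.3·(-0.00411)/1.18229 + 322.6 = 320.2066, v = 429.1·(-0.40389)/1.18229 + 246.0 = 99.4121
M3: Pc = R·M3+t = (-0.22024, -0.47326, +1.18448); u = 688.3·(-0.22024)/1.18448 + 322.6 = 194.6192, v = 429.1·(-0.47326)/1.18448 + 246.0 = 74.5511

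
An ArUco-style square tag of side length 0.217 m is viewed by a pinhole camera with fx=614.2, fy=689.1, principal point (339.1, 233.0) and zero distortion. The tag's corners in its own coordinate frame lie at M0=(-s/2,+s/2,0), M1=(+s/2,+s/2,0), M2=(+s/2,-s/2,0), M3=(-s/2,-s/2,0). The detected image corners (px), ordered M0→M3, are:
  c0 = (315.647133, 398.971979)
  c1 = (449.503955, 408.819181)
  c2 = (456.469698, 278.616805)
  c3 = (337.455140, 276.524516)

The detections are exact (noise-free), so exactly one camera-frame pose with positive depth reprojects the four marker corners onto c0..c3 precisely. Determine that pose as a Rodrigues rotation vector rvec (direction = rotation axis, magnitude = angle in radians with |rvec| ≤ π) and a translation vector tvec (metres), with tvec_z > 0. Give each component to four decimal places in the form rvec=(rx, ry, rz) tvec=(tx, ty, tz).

rvec=(-0.6605, 0.2608, 0.0881) tvec=(0.0838, 0.1570, 1.0429)

Intrinsics K: fx=614.2, fy=689.1, cx=339.1, cy=233.0
Marker side s = 0.217 m; corners in marker frame (Z=0):
  M0 = (-0.1085, +0.1085, 0)
  M1 = (+0.1085, +0.1085, 0)
  M2 = (+0.1085, -0.1085, 0)
  M3 = (-0.1085, -0.1085, 0)
Detected image corners:
  c0 = (315.647133, 398.971979) px
  c1 = (449.503955, 408.819181) px
  c2 = (456.469698, 278.616805) px
  c3 = (337.455140, 276.524516) px
Planar DLT: solve 8×8 A·h = b for H (H[2,2]=1):
  H  [+480.77387 -289.45277 +388.45829]
  H  [-60.80760 +387.39713 +336.74332]
  H  [-0.25596 -0.57009 +1.00000]
B = K⁻¹H; ‖b₁‖=0.958872, ‖b₂‖=0.958872; λ = 2/(‖b₁‖+‖b₂‖) = 1.042892, sign → tz>0 ⇒ λ=+1.042892
r₁ = λ·B[:,0] = (+0.96371,-0.00177,-0.26693); r₂ = λ·B[:,1] = (-0.16323,+0.78732,-0.59454)
r₃ = r₁×r₂ = (+0.21122,+0.61654,+0.75846); SVD([r₁ r₂ r₃]) → R = UVᵀ:
  R  [+0.96371 -0.16323 +0.21122]
  R  [-0.00177 +0.78732 +0.61654]
  R  [-0.26693 -0.59454 +0.75846]
t = (+0.08381, +0.15701, +1.04289) m
tr R = 2.509494; θ = arccos((tr R − 1)/2) = 0.715528 rad = 40.997°
axis k = ((R−Rᵀ)₃₂, (R−Rᵀ)₁₃, (R−Rᵀ)₂₁) / (2 sinθ) = (-0.923062, +0.364435, +0.123063)
rvec = θ·k = (-0.660476, +0.260763, +0.088055)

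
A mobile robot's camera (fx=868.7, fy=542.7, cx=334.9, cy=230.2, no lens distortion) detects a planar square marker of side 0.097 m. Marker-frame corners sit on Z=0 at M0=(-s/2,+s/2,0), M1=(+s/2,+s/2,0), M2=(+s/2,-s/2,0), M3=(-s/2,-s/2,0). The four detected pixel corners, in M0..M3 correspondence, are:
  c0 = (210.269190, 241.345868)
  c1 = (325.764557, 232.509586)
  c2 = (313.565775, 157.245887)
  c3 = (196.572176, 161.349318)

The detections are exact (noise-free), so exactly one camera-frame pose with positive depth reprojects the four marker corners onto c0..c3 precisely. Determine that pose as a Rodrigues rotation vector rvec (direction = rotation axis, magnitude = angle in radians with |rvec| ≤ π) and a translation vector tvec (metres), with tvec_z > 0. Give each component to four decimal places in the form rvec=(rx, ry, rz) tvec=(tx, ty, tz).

rvec=(0.0191, -0.4451, -0.1081) tvec=(-0.0557, -0.0400, 0.6764)

Intrinsics K: fx=868.7, fy=542.7, cx=334.9, cy=230.2
Marker side s = 0.097 m; corners in marker frame (Z=0):
  M0 = (-0.0485, +0.0485, 0)
  M1 = (+0.0485, +0.0485, 0)
  M2 = (+0.0485, -0.0485, 0)
  M3 = (-0.0485, -0.0485, 0)
Detected image corners:
  c0 = (210.269190, 241.345868) px
  c1 = (325.764557, 232.509586) px
  c2 = (313.565775, 157.245887) px
  c3 = (196.572176, 161.349318) px
Planar DLT: solve 8×8 A·h = b for H (H[2,2]=1):
  H  [+1364.11670 +149.53665 +263.34887]
  H  [+58.77343 +811.90044 +198.13049]
  H  [+0.63371 +0.06229 +1.00000]
B = K⁻¹H; ‖b₁‖=1.478378, ‖b₂‖=1.478378; λ = 2/(‖b₁‖+‖b₂‖) = 0.676417, sign → tz>0 ⇒ λ=+0.676417
r₁ = λ·B[:,0] = (+0.89692,-0.10857,+0.42865); r₂ = λ·B[:,1] = (+0.10019,+0.99408,+0.04213)
r₃ = r₁×r₂ = (-0.43069,+0.00516,+0.90249); SVD([r₁ r₂ r₃]) → R = UVᵀ:
  R  [+0.89692 +0.10019 -0.43069]
  R  [-0.10857 +0.99408 +0.00516]
  R  [+0.42865 +0.04213 +0.90249]
t = (-0.05571, -0.03997, +0.67642) m
tr R = 2.793482; θ = arccos((tr R − 1)/2) = 0.458447 rad = 26.267°
axis k = ((R−Rᵀ)₃₂, (R−Rᵀ)₁₃, (R−Rᵀ)₂₁) / (2 sinθ) = (+0.041770, -0.970888, -0.235863)
rvec = θ·k = (+0.019149, -0.445100, -0.108131)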